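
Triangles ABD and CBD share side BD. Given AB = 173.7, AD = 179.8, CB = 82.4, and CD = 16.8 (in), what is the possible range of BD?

From triangle ABD: |173.7 − 179.8| < BD < 173.7 + 179.8, i.e. 6.1 < BD < 353.5.
From triangle CBD: 65.6 < BD < 99.2.
Both must hold, so BD lies in the intersection.

65.6 < BD < 99.2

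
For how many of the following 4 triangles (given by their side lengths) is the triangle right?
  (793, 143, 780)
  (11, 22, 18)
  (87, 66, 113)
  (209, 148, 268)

(793,143,780): 143²+780² = 628849 = 793² → right
(11,22,18): 11²+18² = 445 < 484 = 22² → obtuse
(87,66,113): 66²+87² = 11925 < 12769 = 113² → obtuse
(209,148,268): 148²+209² = 65585 < 71824 = 268² → obtuse
1 of the 4 is right.

1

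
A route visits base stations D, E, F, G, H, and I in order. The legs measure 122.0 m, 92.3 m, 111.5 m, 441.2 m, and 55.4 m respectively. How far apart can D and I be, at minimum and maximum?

The maximum is all hops collinear in one direction: 122.0 + 92.3 + 111.5 + 441.2 + 55.4 = 822.4.
The longest hop is 441.2; the others sum to 381.2. Folding the others back against it leaves at least 441.2 − 381.2 = 60.0.

60.0 ≤ DI ≤ 822.4 m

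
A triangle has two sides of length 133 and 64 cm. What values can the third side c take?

69 < c < 197 (cm)

By the triangle inequality, c must be less than 133 + 64 = 197 and greater than |133 − 64| = 69.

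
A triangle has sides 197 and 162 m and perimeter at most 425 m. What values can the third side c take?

35 < c ≤ 66

Triangle inequality alone gives 35 < c < 359.
The perimeter condition gives c ≤ 425 − 197 − 162 = 66.
Intersecting the two: 35 < c ≤ 66.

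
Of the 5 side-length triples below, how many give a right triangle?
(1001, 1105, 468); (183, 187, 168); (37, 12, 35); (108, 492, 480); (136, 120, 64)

(1001,1105,468): 468²+1001² = 1221025 = 1105² → right
(183,187,168): 168²+183² = 61713 > 34969 = 187² → acute
(37,12,35): 12²+35² = 1369 = 37² → right
(108,492,480): 108²+480² = 242064 = 492² → right
(136,120,64): 64²+120² = 18496 = 136² → right
4 of the 5 are right.

4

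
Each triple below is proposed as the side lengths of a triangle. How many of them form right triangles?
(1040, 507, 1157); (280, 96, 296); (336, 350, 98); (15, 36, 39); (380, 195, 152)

(1040,507,1157): 507²+1040² = 1338649 = 1157² → right
(280,96,296): 96²+280² = 87616 = 296² → right
(336,350,98): 98²+336² = 122500 = 350² → right
(15,36,39): 15²+36² = 1521 = 39² → right
(380,195,152): 152+195 ≤ 380, not a triangle
4 of the 5 are right.

4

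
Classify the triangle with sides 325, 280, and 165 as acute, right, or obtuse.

right

Compare the square of the longest side to the sum of squares of the other two: 165² + 280² = 105625 = 325².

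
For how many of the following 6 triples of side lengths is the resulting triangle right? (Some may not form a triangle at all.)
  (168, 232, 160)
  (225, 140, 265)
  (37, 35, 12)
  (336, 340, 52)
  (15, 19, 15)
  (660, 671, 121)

5

(168,232,160): 160²+168² = 53824 = 232² → right
(225,140,265): 140²+225² = 70225 = 265² → right
(37,35,12): 12²+35² = 1369 = 37² → right
(336,340,52): 52²+336² = 115600 = 340² → right
(15,19,15): 15²+15² = 450 > 361 = 19² → acute
(660,671,121): 121²+660² = 450241 = 671² → right
5 of the 6 are right.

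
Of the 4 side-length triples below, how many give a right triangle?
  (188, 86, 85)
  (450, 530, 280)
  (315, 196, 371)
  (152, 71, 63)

(188,86,85): 85+86 ≤ 188, not a triangle
(450,530,280): 280²+450² = 280900 = 530² → right
(315,196,371): 196²+315² = 137641 = 371² → right
(152,71,63): 63+71 ≤ 152, not a triangle
2 of the 4 are right.

2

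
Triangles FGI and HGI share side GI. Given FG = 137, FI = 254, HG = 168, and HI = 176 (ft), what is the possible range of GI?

117 < GI < 344

From triangle FGI: |137 − 254| < GI < 137 + 254, i.e. 117 < GI < 391.
From triangle HGI: 8 < GI < 344.
Both must hold, so GI lies in the intersection.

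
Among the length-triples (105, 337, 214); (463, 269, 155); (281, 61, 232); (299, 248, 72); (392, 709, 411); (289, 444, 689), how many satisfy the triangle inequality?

(105,214,337): 105+214 ≤ 337 → not valid
(155,269,463): 155+269 ≤ 463 → not valid
(61,232,281): 61+232 > 281 → valid
(72,248,299): 72+248 > 299 → valid
(392,411,709): 392+411 > 709 → valid
(289,444,689): 289+444 > 689 → valid
4 of the 6 triples form a triangle.

4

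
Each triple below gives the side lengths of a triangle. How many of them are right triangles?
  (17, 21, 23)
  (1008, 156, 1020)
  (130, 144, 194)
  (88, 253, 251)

2

(17,21,23): 17²+21² = 730 > 529 = 23² → acute
(1008,156,1020): 156²+1008² = 1040400 = 1020² → right
(130,144,194): 130²+144² = 37636 = 194² → right
(88,253,251): 88²+251² = 70745 > 64009 = 253² → acute
2 of the 4 are right.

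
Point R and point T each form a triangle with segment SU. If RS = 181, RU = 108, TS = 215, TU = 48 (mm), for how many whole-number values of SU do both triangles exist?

From triangle RSU: 73 < SU < 289.
From triangle TSU: 167 < SU < 263.
Intersection: 167 < SU < 263, so integers 168 through 262: 95 values.

95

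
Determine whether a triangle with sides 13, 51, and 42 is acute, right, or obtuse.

Compare the square of the longest side to the sum of squares of the other two: 13² + 42² = 1933 < 2601 = 51².

obtuse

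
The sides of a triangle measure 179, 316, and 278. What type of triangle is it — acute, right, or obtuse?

acute

Compare the square of the longest side to the sum of squares of the other two: 179² + 278² = 109325 > 99856 = 316².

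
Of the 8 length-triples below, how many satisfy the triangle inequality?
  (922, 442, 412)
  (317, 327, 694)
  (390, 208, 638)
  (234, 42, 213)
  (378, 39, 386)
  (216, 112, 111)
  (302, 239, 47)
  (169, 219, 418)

3

(412,442,922): 412+442 ≤ 922 → not valid
(317,327,694): 317+327 ≤ 694 → not valid
(208,390,638): 208+390 ≤ 638 → not valid
(42,213,234): 42+213 > 234 → valid
(39,378,386): 39+378 > 386 → valid
(111,112,216): 111+112 > 216 → valid
(47,239,302): 47+239 ≤ 302 → not valid
(169,219,418): 169+219 ≤ 418 → not valid
3 of the 8 triples form a triangle.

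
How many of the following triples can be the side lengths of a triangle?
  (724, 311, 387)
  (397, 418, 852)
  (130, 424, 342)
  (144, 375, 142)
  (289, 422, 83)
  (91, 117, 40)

(311,387,724): 311+387 ≤ 724 → not valid
(397,418,852): 397+418 ≤ 852 → not valid
(130,342,424): 130+342 > 424 → valid
(142,144,375): 142+144 ≤ 375 → not valid
(83,289,422): 83+289 ≤ 422 → not valid
(40,91,117): 40+91 > 117 → valid
2 of the 6 triples form a triangle.

2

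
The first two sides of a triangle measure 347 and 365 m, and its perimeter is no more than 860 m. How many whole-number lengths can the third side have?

130

Triangle inequality: 18 < x < 712. Perimeter ≤ 860 gives x ≤ 860 − 347 − 365 = 148.
So 18 < x ≤ 148; integers 19 through 148: 130 values.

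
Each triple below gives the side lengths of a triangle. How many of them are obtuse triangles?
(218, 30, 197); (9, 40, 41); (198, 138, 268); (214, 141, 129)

(218,30,197): 30²+197² = 39709 < 47524 = 218² → obtuse
(9,40,41): 9²+40² = 1681 = 41² → right
(198,138,268): 138²+198² = 58248 < 71824 = 268² → obtuse
(214,141,129): 129²+141² = 36522 < 45796 = 214² → obtuse
3 of the 4 are obtuse.

3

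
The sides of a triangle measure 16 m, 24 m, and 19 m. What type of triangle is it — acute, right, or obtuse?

Compare the square of the longest side to the sum of squares of the other two: 16² + 19² = 617 > 576 = 24².

acute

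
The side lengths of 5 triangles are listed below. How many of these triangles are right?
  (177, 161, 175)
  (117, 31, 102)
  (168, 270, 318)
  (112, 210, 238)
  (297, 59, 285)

(177,161,175): 161²+175² = 56546 > 31329 = 177² → acute
(117,31,102): 31²+102² = 11365 < 13689 = 117² → obtuse
(168,270,318): 168²+270² = 101124 = 318² → right
(112,210,238): 112²+210² = 56644 = 238² → right
(297,59,285): 59²+285² = 84706 < 88209 = 297² → obtuse
2 of the 5 are right.

2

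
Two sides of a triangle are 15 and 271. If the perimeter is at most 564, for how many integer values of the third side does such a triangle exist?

Triangle inequality: 256 < x < 286. Perimeter ≤ 564 gives x ≤ 564 − 15 − 271 = 278.
So 256 < x ≤ 278; integers 257 through 278: 22 values.

22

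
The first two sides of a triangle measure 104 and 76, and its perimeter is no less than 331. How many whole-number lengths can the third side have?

Triangle inequality: 28 < x < 180. Perimeter ≥ 331 gives x ≥ 331 − 104 − 76 = 151.
So 151 ≤ x < 180; integers 151 through 179: 29 values.

29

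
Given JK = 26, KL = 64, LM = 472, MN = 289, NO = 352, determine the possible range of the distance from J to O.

0 ≤ JO ≤ 1203

The maximum is all hops collinear in one direction: 26 + 64 + 472 + 289 + 352 = 1203.
The longest hop is 472; the others sum to 731. Since 472 ≤ 731, the path can fold back on itself completely, so the minimum distance is 0.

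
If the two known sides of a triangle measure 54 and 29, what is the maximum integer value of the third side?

The third side must be strictly less than 54 + 29 = 83.
The largest integer below 83 is 82.

82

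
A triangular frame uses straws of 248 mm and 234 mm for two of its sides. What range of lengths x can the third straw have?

By the triangle inequality, x must be less than 248 + 234 = 482 and greater than |248 − 234| = 14.

14 < x < 482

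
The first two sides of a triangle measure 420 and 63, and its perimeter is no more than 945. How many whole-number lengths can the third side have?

105

Triangle inequality: 357 < x < 483. Perimeter ≤ 945 gives x ≤ 945 − 420 − 63 = 462.
So 357 < x ≤ 462; integers 358 through 462: 105 values.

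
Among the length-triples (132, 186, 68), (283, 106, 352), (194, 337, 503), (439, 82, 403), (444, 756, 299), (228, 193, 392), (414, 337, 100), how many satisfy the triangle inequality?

(68,132,186): 68+132 > 186 → valid
(106,283,352): 106+283 > 352 → valid
(194,337,503): 194+337 > 503 → valid
(82,403,439): 82+403 > 439 → valid
(299,444,756): 299+444 ≤ 756 → not valid
(193,228,392): 193+228 > 392 → valid
(100,337,414): 100+337 > 414 → valid
6 of the 7 triples form a triangle.

6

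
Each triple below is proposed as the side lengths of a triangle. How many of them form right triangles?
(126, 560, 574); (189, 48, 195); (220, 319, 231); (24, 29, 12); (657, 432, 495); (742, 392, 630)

5

(126,560,574): 126²+560² = 329476 = 574² → right
(189,48,195): 48²+189² = 38025 = 195² → right
(220,319,231): 220²+231² = 101761 = 319² → right
(24,29,12): 12²+24² = 720 < 841 = 29² → obtuse
(657,432,495): 432²+495² = 431649 = 657² → right
(742,392,630): 392²+630² = 550564 = 742² → right
5 of the 6 are right.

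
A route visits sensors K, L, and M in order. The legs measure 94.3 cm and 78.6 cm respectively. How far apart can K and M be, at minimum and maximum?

15.7 ≤ KM ≤ 172.9 cm

By the triangle inequality, |94.3 − 78.6| ≤ KM ≤ 94.3 + 78.6.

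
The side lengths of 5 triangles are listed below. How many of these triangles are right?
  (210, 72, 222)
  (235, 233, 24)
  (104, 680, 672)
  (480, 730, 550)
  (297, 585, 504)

(210,72,222): 72²+210² = 49284 = 222² → right
(235,233,24): 24²+233² = 54865 < 55225 = 235² → obtuse
(104,680,672): 104²+672² = 462400 = 680² → right
(480,730,550): 480²+550² = 532900 = 730² → right
(297,585,504): 297²+504² = 342225 = 585² → right
4 of the 5 are right.

4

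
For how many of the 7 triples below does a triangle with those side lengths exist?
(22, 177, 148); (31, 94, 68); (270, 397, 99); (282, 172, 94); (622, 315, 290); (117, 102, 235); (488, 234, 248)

1

(22,148,177): 22+148 ≤ 177 → not valid
(31,68,94): 31+68 > 94 → valid
(99,270,397): 99+270 ≤ 397 → not valid
(94,172,282): 94+172 ≤ 282 → not valid
(290,315,622): 290+315 ≤ 622 → not valid
(102,117,235): 102+117 ≤ 235 → not valid
(234,248,488): 234+248 ≤ 488 → not valid
1 of the 7 triples forms a triangle.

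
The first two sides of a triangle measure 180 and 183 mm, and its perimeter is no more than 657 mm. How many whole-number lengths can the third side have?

291

Triangle inequality: 3 < x < 363. Perimeter ≤ 657 gives x ≤ 657 − 180 − 183 = 294.
So 3 < x ≤ 294; integers 4 through 294: 291 values.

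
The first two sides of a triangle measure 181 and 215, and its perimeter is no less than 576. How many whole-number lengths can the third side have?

Triangle inequality: 34 < x < 396. Perimeter ≥ 576 gives x ≥ 576 − 181 − 215 = 180.
So 180 ≤ x < 396; integers 180 through 395: 216 values.

216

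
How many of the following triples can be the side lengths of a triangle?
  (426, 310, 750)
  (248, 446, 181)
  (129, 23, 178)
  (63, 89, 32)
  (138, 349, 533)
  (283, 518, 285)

(310,426,750): 310+426 ≤ 750 → not valid
(181,248,446): 181+248 ≤ 446 → not valid
(23,129,178): 23+129 ≤ 178 → not valid
(32,63,89): 32+63 > 89 → valid
(138,349,533): 138+349 ≤ 533 → not valid
(283,285,518): 283+285 > 518 → valid
2 of the 6 triples form a triangle.

2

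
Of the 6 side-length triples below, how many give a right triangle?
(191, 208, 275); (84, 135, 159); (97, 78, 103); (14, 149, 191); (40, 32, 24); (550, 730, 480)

3

(191,208,275): 191²+208² = 79745 > 75625 = 275² → acute
(84,135,159): 84²+135² = 25281 = 159² → right
(97,78,103): 78²+97² = 15493 > 10609 = 103² → acute
(14,149,191): 14+149 ≤ 191, not a triangle
(40,32,24): 24²+32² = 1600 = 40² → right
(550,730,480): 480²+550² = 532900 = 730² → right
3 of the 6 are right.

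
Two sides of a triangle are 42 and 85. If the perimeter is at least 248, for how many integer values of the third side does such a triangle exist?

Triangle inequality: 43 < x < 127. Perimeter ≥ 248 gives x ≥ 248 − 42 − 85 = 121.
So 121 ≤ x < 127; integers 121 through 126: 6 values.

6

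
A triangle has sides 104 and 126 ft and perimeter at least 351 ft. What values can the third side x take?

121 ≤ x < 230

Triangle inequality alone gives 22 < x < 230.
The perimeter condition gives x ≥ 351 − 104 − 126 = 121.
Intersecting the two: 121 ≤ x < 230.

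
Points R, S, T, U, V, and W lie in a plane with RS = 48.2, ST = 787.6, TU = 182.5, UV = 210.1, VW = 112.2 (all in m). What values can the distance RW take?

The maximum is all hops collinear in one direction: 48.2 + 787.6 + 182.5 + 210.1 + 112.2 = 1340.6.
The longest hop is 787.6; the others sum to 553.0. Folding the others back against it leaves at least 787.6 − 553.0 = 234.6.

234.6 ≤ RW ≤ 1340.6 m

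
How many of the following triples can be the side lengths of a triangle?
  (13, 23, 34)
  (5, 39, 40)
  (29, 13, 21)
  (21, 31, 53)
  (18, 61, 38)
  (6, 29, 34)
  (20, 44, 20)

(13,23,34): 13+23 > 34 → valid
(5,39,40): 5+39 > 40 → valid
(13,21,29): 13+21 > 29 → valid
(21,31,53): 21+31 ≤ 53 → not valid
(18,38,61): 18+38 ≤ 61 → not valid
(6,29,34): 6+29 > 34 → valid
(20,20,44): 20+20 ≤ 44 → not valid
4 of the 7 triples form a triangle.

4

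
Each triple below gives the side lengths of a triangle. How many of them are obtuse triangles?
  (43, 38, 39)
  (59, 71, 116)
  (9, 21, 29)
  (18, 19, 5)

3

(43,38,39): 38²+39² = 2965 > 1849 = 43² → acute
(59,71,116): 59²+71² = 8522 < 13456 = 116² → obtuse
(9,21,29): 9²+21² = 522 < 841 = 29² → obtuse
(18,19,5): 5²+18² = 349 < 361 = 19² → obtuse
3 of the 4 are obtuse.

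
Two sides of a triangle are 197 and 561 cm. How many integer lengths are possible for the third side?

393

The third side lies in the open interval (364, 758).
Integers from 365 to 757 inclusive: 757 − 365 + 1 = 393.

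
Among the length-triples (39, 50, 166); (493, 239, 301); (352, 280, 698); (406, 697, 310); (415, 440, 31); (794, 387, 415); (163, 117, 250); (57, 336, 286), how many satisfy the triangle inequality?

6

(39,50,166): 39+50 ≤ 166 → not valid
(239,301,493): 239+301 > 493 → valid
(280,352,698): 280+352 ≤ 698 → not valid
(310,406,697): 310+406 > 697 → valid
(31,415,440): 31+415 > 440 → valid
(387,415,794): 387+415 > 794 → valid
(117,163,250): 117+163 > 250 → valid
(57,286,336): 57+286 > 336 → valid
6 of the 8 triples form a triangle.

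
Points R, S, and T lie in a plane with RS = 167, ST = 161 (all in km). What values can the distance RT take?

By the triangle inequality, |167 − 161| ≤ RT ≤ 167 + 161.

6 ≤ RT ≤ 328 km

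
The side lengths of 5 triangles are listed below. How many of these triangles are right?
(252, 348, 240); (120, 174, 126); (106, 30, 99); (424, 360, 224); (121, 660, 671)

(252,348,240): 240²+252² = 121104 = 348² → right
(120,174,126): 120²+126² = 30276 = 174² → right
(106,30,99): 30²+99² = 10701 < 11236 = 106² → obtuse
(424,360,224): 224²+360² = 179776 = 424² → right
(121,660,671): 121²+660² = 450241 = 671² → right
4 of the 5 are right.

4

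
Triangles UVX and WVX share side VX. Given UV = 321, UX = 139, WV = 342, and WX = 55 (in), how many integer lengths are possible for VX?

109

From triangle UVX: 182 < VX < 460.
From triangle WVX: 287 < VX < 397.
Intersection: 287 < VX < 397, so integers 288 through 396: 109 values.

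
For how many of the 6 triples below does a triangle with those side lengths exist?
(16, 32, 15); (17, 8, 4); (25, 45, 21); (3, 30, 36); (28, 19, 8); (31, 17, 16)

2

(15,16,32): 15+16 ≤ 32 → not valid
(4,8,17): 4+8 ≤ 17 → not valid
(21,25,45): 21+25 > 45 → valid
(3,30,36): 3+30 ≤ 36 → not valid
(8,19,28): 8+19 ≤ 28 → not valid
(16,17,31): 16+17 > 31 → valid
2 of the 6 triples form a triangle.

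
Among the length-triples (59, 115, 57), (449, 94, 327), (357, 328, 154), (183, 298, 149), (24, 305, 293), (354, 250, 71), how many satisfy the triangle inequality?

4

(57,59,115): 57+59 > 115 → valid
(94,327,449): 94+327 ≤ 449 → not valid
(154,328,357): 154+328 > 357 → valid
(149,183,298): 149+183 > 298 → valid
(24,293,305): 24+293 > 305 → valid
(71,250,354): 71+250 ≤ 354 → not valid
4 of the 6 triples form a triangle.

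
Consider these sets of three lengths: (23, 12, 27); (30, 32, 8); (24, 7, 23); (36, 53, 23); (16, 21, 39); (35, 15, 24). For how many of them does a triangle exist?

(12,23,27): 12+23 > 27 → valid
(8,30,32): 8+30 > 32 → valid
(7,23,24): 7+23 > 24 → valid
(23,36,53): 23+36 > 53 → valid
(16,21,39): 16+21 ≤ 39 → not valid
(15,24,35): 15+24 > 35 → valid
5 of the 6 triples form a triangle.

5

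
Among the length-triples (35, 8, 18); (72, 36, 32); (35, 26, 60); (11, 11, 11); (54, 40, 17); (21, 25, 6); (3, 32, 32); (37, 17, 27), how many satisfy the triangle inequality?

(8,18,35): 8+18 ≤ 35 → not valid
(32,36,72): 32+36 ≤ 72 → not valid
(26,35,60): 26+35 > 60 → valid
(11,11,11): 11+11 > 11 → valid
(17,40,54): 17+40 > 54 → valid
(6,21,25): 6+21 > 25 → valid
(3,32,32): 3+32 > 32 → valid
(17,27,37): 17+27 > 37 → valid
6 of the 8 triples form a triangle.

6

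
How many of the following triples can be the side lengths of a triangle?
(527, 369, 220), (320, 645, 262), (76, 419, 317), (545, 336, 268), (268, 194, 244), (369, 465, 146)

(220,369,527): 220+369 > 527 → valid
(262,320,645): 262+320 ≤ 645 → not valid
(76,317,419): 76+317 ≤ 419 → not valid
(268,336,545): 268+336 > 545 → valid
(194,244,268): 194+244 > 268 → valid
(146,369,465): 146+369 > 465 → valid
4 of the 6 triples form a triangle.

4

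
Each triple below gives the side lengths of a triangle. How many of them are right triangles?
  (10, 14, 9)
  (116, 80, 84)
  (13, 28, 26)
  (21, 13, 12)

1

(10,14,9): 9²+10² = 181 < 196 = 14² → obtuse
(116,80,84): 80²+84² = 13456 = 116² → right
(13,28,26): 13²+26² = 845 > 784 = 28² → acute
(21,13,12): 12²+13² = 313 < 441 = 21² → obtuse
1 of the 4 is right.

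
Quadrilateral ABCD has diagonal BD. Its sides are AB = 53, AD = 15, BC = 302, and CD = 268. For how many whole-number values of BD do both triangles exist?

29

From triangle ABD: 38 < BD < 68.
From triangle CBD: 34 < BD < 570.
Intersection: 38 < BD < 68, so integers 39 through 67: 29 values.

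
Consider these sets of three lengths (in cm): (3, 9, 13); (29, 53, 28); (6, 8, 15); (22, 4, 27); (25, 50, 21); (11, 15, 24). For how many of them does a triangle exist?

2

(3,9,13): 3+9 ≤ 13 → not valid
(28,29,53): 28+29 > 53 → valid
(6,8,15): 6+8 ≤ 15 → not valid
(4,22,27): 4+22 ≤ 27 → not valid
(21,25,50): 21+25 ≤ 50 → not valid
(11,15,24): 11+15 > 24 → valid
2 of the 6 triples form a triangle.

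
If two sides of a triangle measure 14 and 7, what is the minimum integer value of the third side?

The third side must be strictly greater than |14 − 7| = 7.
The smallest integer above 7 is 8.

8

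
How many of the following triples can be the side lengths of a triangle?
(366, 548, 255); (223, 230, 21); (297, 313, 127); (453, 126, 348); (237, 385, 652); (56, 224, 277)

5

(255,366,548): 255+366 > 548 → valid
(21,223,230): 21+223 > 230 → valid
(127,297,313): 127+297 > 313 → valid
(126,348,453): 126+348 > 453 → valid
(237,385,652): 237+385 ≤ 652 → not valid
(56,224,277): 56+224 > 277 → valid
5 of the 6 triples form a triangle.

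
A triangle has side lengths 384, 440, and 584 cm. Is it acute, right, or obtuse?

Compare the square of the longest side to the sum of squares of the other two: 384² + 440² = 341056 = 584².

right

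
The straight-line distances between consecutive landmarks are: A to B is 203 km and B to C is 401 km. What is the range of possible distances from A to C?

198 ≤ AC ≤ 604 km

By the triangle inequality, |203 − 401| ≤ AC ≤ 203 + 401.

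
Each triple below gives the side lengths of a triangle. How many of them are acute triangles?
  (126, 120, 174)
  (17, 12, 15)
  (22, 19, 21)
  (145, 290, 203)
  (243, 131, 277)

2

(126,120,174): 120²+126² = 30276 = 174² → right
(17,12,15): 12²+15² = 369 > 289 = 17² → acute
(22,19,21): 19²+21² = 802 > 484 = 22² → acute
(145,290,203): 145²+203² = 62234 < 84100 = 290² → obtuse
(243,131,277): 131²+243² = 76210 < 76729 = 277² → obtuse
2 of the 5 are acute.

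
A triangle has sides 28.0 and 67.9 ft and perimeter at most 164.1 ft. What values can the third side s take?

Triangle inequality alone gives 39.9 < s < 95.9.
The perimeter condition gives s ≤ 164.1 − 28.0 − 67.9 = 68.2.
Intersecting the two: 39.9 < s ≤ 68.2.

39.9 < s ≤ 68.2 ft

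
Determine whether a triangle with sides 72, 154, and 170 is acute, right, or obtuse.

Compare the square of the longest side to the sum of squares of the other two: 72² + 154² = 28900 = 170².

right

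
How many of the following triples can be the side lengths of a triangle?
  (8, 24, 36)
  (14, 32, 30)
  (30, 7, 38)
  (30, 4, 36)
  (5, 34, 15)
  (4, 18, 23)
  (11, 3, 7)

(8,24,36): 8+24 ≤ 36 → not valid
(14,30,32): 14+30 > 32 → valid
(7,30,38): 7+30 ≤ 38 → not valid
(4,30,36): 4+30 ≤ 36 → not valid
(5,15,34): 5+15 ≤ 34 → not valid
(4,18,23): 4+18 ≤ 23 → not valid
(3,7,11): 3+7 ≤ 11 → not valid
1 of the 7 triples forms a triangle.

1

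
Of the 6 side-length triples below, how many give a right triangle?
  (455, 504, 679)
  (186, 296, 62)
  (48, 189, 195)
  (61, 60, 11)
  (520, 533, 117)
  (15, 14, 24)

4

(455,504,679): 455²+504² = 461041 = 679² → right
(186,296,62): 62+186 ≤ 296, not a triangle
(48,189,195): 48²+189² = 38025 = 195² → right
(61,60,11): 11²+60² = 3721 = 61² → right
(520,533,117): 117²+520² = 284089 = 533² → right
(15,14,24): 14²+15² = 421 < 576 = 24² → obtuse
4 of the 6 are right.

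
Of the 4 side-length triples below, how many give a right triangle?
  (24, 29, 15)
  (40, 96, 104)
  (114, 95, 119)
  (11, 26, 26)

1

(24,29,15): 15²+24² = 801 < 841 = 29² → obtuse
(40,96,104): 40²+96² = 10816 = 104² → right
(114,95,119): 95²+114² = 22021 > 14161 = 119² → acute
(11,26,26): 11²+26² = 797 > 676 = 26² → acute
1 of the 4 is right.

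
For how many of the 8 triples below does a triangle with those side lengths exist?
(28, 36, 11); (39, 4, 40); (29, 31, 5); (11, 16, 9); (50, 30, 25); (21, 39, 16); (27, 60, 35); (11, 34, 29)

(11,28,36): 11+28 > 36 → valid
(4,39,40): 4+39 > 40 → valid
(5,29,31): 5+29 > 31 → valid
(9,11,16): 9+11 > 16 → valid
(25,30,50): 25+30 > 50 → valid
(16,21,39): 16+21 ≤ 39 → not valid
(27,35,60): 27+35 > 60 → valid
(11,29,34): 11+29 > 34 → valid
7 of the 8 triples form a triangle.

7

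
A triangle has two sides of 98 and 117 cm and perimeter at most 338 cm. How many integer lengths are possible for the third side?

Triangle inequality: 19 < x < 215. Perimeter ≤ 338 gives x ≤ 338 − 98 − 117 = 123.
So 19 < x ≤ 123; integers 20 through 123: 104 values.

104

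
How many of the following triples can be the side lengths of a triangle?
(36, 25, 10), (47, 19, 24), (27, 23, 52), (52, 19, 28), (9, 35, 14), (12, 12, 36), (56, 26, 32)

1

(10,25,36): 10+25 ≤ 36 → not valid
(19,24,47): 19+24 ≤ 47 → not valid
(23,27,52): 23+27 ≤ 52 → not valid
(19,28,52): 19+28 ≤ 52 → not valid
(9,14,35): 9+14 ≤ 35 → not valid
(12,12,36): 12+12 ≤ 36 → not valid
(26,32,56): 26+32 > 56 → valid
1 of the 7 triples forms a triangle.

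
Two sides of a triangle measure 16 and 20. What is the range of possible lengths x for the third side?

By the triangle inequality, x must be less than 16 + 20 = 36 and greater than |16 − 20| = 4.

4 < x < 36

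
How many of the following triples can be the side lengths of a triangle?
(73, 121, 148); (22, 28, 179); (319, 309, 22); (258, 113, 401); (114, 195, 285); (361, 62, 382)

(73,121,148): 73+121 > 148 → valid
(22,28,179): 22+28 ≤ 179 → not valid
(22,309,319): 22+309 > 319 → valid
(113,258,401): 113+258 ≤ 401 → not valid
(114,195,285): 114+195 > 285 → valid
(62,361,382): 62+361 > 382 → valid
4 of the 6 triples form a triangle.

4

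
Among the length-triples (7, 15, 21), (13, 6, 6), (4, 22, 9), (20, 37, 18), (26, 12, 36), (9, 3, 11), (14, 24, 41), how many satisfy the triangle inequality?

4

(7,15,21): 7+15 > 21 → valid
(6,6,13): 6+6 ≤ 13 → not valid
(4,9,22): 4+9 ≤ 22 → not valid
(18,20,37): 18+20 > 37 → valid
(12,26,36): 12+26 > 36 → valid
(3,9,11): 3+9 > 11 → valid
(14,24,41): 14+24 ≤ 41 → not valid
4 of the 7 triples form a triangle.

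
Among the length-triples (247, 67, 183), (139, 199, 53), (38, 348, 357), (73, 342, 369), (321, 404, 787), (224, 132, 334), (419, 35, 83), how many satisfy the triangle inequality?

4

(67,183,247): 67+183 > 247 → valid
(53,139,199): 53+139 ≤ 199 → not valid
(38,348,357): 38+348 > 357 → valid
(73,342,369): 73+342 > 369 → valid
(321,404,787): 321+404 ≤ 787 → not valid
(132,224,334): 132+224 > 334 → valid
(35,83,419): 35+83 ≤ 419 → not valid
4 of the 7 triples form a triangle.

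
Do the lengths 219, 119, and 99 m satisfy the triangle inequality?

The longest side is 219, but the other two sum to only 218.
218 < 219, so the triangle inequality fails.

No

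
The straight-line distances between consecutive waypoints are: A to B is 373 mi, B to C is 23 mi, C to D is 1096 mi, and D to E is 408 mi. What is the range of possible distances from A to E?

292 ≤ AE ≤ 1900 mi

The maximum is all hops collinear in one direction: 373 + 23 + 1096 + 408 = 1900.
The longest hop is 1096; the others sum to 804. Folding the others back against it leaves at least 1096 − 804 = 292.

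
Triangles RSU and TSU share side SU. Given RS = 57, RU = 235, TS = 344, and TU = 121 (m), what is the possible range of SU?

223 < SU < 292

From triangle RSU: |57 − 235| < SU < 57 + 235, i.e. 178 < SU < 292.
From triangle TSU: 223 < SU < 465.
Both must hold, so SU lies in the intersection.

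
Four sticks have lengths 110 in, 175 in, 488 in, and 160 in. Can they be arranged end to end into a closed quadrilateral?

No

For a quadrilateral, each side must be shorter than the sum of the others.
Here the longest side is 488, but the remaining 3 sides sum to only 445.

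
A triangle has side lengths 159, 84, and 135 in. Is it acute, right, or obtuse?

Compare the square of the longest side to the sum of squares of the other two: 84² + 135² = 25281 = 159².

right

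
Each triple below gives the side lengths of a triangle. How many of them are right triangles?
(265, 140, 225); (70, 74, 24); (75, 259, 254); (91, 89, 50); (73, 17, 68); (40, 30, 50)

(265,140,225): 140²+225² = 70225 = 265² → right
(70,74,24): 24²+70² = 5476 = 74² → right
(75,259,254): 75²+254² = 70141 > 67081 = 259² → acute
(91,89,50): 50²+89² = 10421 > 8281 = 91² → acute
(73,17,68): 17²+68² = 4913 < 5329 = 73² → obtuse
(40,30,50): 30²+40² = 2500 = 50² → right
3 of the 6 are right.

3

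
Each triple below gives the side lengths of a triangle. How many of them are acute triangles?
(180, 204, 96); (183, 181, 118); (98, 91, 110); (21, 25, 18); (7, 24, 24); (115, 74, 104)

5

(180,204,96): 96²+180² = 41616 = 204² → right
(183,181,118): 118²+181² = 46685 > 33489 = 183² → acute
(98,91,110): 91²+98² = 17885 > 12100 = 110² → acute
(21,25,18): 18²+21² = 765 > 625 = 25² → acute
(7,24,24): 7²+24² = 625 > 576 = 24² → acute
(115,74,104): 74²+104² = 16292 > 13225 = 115² → acute
5 of the 6 are acute.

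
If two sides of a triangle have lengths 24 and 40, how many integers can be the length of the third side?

The third side lies in the open interval (16, 64).
Integers from 17 to 63 inclusive: 63 − 17 + 1 = 47.

47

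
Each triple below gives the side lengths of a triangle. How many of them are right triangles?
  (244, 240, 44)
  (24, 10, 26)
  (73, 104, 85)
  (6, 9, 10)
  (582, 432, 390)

3

(244,240,44): 44²+240² = 59536 = 244² → right
(24,10,26): 10²+24² = 676 = 26² → right
(73,104,85): 73²+85² = 12554 > 10816 = 104² → acute
(6,9,10): 6²+9² = 117 > 100 = 10² → acute
(582,432,390): 390²+432² = 338724 = 582² → right
3 of the 5 are right.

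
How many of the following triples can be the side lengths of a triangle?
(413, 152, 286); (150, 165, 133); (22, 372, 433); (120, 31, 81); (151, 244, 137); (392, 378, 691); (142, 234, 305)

5

(152,286,413): 152+286 > 413 → valid
(133,150,165): 133+150 > 165 → valid
(22,372,433): 22+372 ≤ 433 → not valid
(31,81,120): 31+81 ≤ 120 → not valid
(137,151,244): 137+151 > 244 → valid
(378,392,691): 378+392 > 691 → valid
(142,234,305): 142+234 > 305 → valid
5 of the 7 triples form a triangle.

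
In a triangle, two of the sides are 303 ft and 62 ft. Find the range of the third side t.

241 < t < 365 (ft)

By the triangle inequality, t must be less than 303 + 62 = 365 and greater than |303 − 62| = 241.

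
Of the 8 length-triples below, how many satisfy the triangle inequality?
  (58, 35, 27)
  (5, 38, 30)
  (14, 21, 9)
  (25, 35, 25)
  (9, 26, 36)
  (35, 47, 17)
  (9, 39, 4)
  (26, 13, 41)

4

(27,35,58): 27+35 > 58 → valid
(5,30,38): 5+30 ≤ 38 → not valid
(9,14,21): 9+14 > 21 → valid
(25,25,35): 25+25 > 35 → valid
(9,26,36): 9+26 ≤ 36 → not valid
(17,35,47): 17+35 > 47 → valid
(4,9,39): 4+9 ≤ 39 → not valid
(13,26,41): 13+26 ≤ 41 → not valid
4 of the 8 triples form a triangle.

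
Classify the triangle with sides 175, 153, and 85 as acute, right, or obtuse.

acute

Compare the square of the longest side to the sum of squares of the other two: 85² + 153² = 30634 > 30625 = 175².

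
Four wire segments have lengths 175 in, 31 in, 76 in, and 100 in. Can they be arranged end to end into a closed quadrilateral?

Yes

A quadrilateral exists iff every side is shorter than the sum of the others — equivalently, the longest side is less than the sum of the rest.
Longest side 175 < 207 (sum of the remaining 3), so yes.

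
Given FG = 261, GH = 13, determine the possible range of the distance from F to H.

248 ≤ FH ≤ 274

By the triangle inequality, |261 − 13| ≤ FH ≤ 261 + 13.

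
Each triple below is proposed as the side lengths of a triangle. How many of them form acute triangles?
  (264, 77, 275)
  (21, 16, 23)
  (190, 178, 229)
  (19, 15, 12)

(264,77,275): 77²+264² = 75625 = 275² → right
(21,16,23): 16²+21² = 697 > 529 = 23² → acute
(190,178,229): 178²+190² = 67784 > 52441 = 229² → acute
(19,15,12): 12²+15² = 369 > 361 = 19² → acute
3 of the 4 are acute.

3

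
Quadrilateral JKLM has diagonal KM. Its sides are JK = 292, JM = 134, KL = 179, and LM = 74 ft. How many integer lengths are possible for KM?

From triangle JKM: 158 < KM < 426.
From triangle LKM: 105 < KM < 253.
Intersection: 158 < KM < 253, so integers 159 through 252: 94 values.

94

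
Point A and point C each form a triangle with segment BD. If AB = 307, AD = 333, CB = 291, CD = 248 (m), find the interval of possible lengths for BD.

From triangle ABD: |307 − 333| < BD < 307 + 333, i.e. 26 < BD < 640.
From triangle CBD: 43 < BD < 539.
Both must hold, so BD lies in the intersection.

43 < BD < 539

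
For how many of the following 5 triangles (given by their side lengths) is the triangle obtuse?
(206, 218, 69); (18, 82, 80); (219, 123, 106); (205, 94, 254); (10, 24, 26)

(206,218,69): 69²+206² = 47197 < 47524 = 218² → obtuse
(18,82,80): 18²+80² = 6724 = 82² → right
(219,123,106): 106²+123² = 26365 < 47961 = 219² → obtuse
(205,94,254): 94²+205² = 50861 < 64516 = 254² → obtuse
(10,24,26): 10²+24² = 676 = 26² → right
3 of the 5 are obtuse.

3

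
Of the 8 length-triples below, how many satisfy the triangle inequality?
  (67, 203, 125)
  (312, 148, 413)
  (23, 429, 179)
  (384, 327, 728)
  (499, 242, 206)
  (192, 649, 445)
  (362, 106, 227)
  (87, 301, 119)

(67,125,203): 67+125 ≤ 203 → not valid
(148,312,413): 148+312 > 413 → valid
(23,179,429): 23+179 ≤ 429 → not valid
(327,384,728): 327+384 ≤ 728 → not valid
(206,242,499): 206+242 ≤ 499 → not valid
(192,445,649): 192+445 ≤ 649 → not valid
(106,227,362): 106+227 ≤ 362 → not valid
(87,119,301): 87+119 ≤ 301 → not valid
1 of the 8 triples forms a triangle.

1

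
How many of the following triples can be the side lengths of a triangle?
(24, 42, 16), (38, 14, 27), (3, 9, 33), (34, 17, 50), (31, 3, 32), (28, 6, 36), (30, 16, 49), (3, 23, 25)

4

(16,24,42): 16+24 ≤ 42 → not valid
(14,27,38): 14+27 > 38 → valid
(3,9,33): 3+9 ≤ 33 → not valid
(17,34,50): 17+34 > 50 → valid
(3,31,32): 3+31 > 32 → valid
(6,28,36): 6+28 ≤ 36 → not valid
(16,30,49): 16+30 ≤ 49 → not valid
(3,23,25): 3+23 > 25 → valid
4 of the 8 triples form a triangle.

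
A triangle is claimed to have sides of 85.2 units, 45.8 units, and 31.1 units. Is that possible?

The longest side is 85.2, but the other two sum to only 76.9.
76.9 < 85.2, so the triangle inequality fails.

No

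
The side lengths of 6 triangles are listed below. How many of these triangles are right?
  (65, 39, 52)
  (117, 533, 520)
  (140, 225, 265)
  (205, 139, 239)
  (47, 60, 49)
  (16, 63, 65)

4

(65,39,52): 39²+52² = 4225 = 65² → right
(117,533,520): 117²+520² = 284089 = 533² → right
(140,225,265): 140²+225² = 70225 = 265² → right
(205,139,239): 139²+205² = 61346 > 57121 = 239² → acute
(47,60,49): 47²+49² = 4610 > 3600 = 60² → acute
(16,63,65): 16²+63² = 4225 = 65² → right
4 of the 6 are right.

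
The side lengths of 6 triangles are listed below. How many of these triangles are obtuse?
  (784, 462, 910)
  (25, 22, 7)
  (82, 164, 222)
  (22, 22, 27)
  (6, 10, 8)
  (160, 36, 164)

2

(784,462,910): 462²+784² = 828100 = 910² → right
(25,22,7): 7²+22² = 533 < 625 = 25² → obtuse
(82,164,222): 82²+164² = 33620 < 49284 = 222² → obtuse
(22,22,27): 22²+22² = 968 > 729 = 27² → acute
(6,10,8): 6²+8² = 100 = 10² → right
(160,36,164): 36²+160² = 26896 = 164² → right
2 of the 6 are obtuse.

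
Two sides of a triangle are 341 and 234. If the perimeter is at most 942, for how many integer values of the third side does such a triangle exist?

260

Triangle inequality: 107 < x < 575. Perimeter ≤ 942 gives x ≤ 942 − 341 − 234 = 367.
So 107 < x ≤ 367; integers 108 through 367: 260 values.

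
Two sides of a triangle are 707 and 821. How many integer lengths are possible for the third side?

The third side lies in the open interval (114, 1528).
Integers from 115 to 1527 inclusive: 1527 − 115 + 1 = 1413.

1413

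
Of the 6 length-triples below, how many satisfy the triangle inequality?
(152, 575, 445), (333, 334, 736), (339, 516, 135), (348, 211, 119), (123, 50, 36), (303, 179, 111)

1

(152,445,575): 152+445 > 575 → valid
(333,334,736): 333+334 ≤ 736 → not valid
(135,339,516): 135+339 ≤ 516 → not valid
(119,211,348): 119+211 ≤ 348 → not valid
(36,50,123): 36+50 ≤ 123 → not valid
(111,179,303): 111+179 ≤ 303 → not valid
1 of the 6 triples forms a triangle.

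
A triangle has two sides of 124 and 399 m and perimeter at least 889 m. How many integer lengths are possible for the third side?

Triangle inequality: 275 < x < 523. Perimeter ≥ 889 gives x ≥ 889 − 124 − 399 = 366.
So 366 ≤ x < 523; integers 366 through 522: 157 values.

157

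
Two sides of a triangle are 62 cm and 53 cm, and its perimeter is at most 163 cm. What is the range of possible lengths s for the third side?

9 < s ≤ 48

Triangle inequality alone gives 9 < s < 115.
The perimeter condition gives s ≤ 163 − 62 − 53 = 48.
Intersecting the two: 9 < s ≤ 48.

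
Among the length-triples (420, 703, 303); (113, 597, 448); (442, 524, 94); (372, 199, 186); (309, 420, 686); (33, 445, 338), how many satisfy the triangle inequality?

4

(303,420,703): 303+420 > 703 → valid
(113,448,597): 113+448 ≤ 597 → not valid
(94,442,524): 94+442 > 524 → valid
(186,199,372): 186+199 > 372 → valid
(309,420,686): 309+420 > 686 → valid
(33,338,445): 33+338 ≤ 445 → not valid
4 of the 6 triples form a triangle.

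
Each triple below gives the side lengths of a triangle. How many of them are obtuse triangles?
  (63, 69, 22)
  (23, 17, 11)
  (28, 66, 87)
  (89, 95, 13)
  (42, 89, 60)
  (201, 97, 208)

(63,69,22): 22²+63² = 4453 < 4761 = 69² → obtuse
(23,17,11): 11²+17² = 410 < 529 = 23² → obtuse
(28,66,87): 28²+66² = 5140 < 7569 = 87² → obtuse
(89,95,13): 13²+89² = 8090 < 9025 = 95² → obtuse
(42,89,60): 42²+60² = 5364 < 7921 = 89² → obtuse
(201,97,208): 97²+201² = 49810 > 43264 = 208² → acute
5 of the 6 are obtuse.

5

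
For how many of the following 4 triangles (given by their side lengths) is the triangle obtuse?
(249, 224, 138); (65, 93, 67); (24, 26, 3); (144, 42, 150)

(249,224,138): 138²+224² = 69220 > 62001 = 249² → acute
(65,93,67): 65²+67² = 8714 > 8649 = 93² → acute
(24,26,3): 3²+24² = 585 < 676 = 26² → obtuse
(144,42,150): 42²+144² = 22500 = 150² → right
1 of the 4 is obtuse.

1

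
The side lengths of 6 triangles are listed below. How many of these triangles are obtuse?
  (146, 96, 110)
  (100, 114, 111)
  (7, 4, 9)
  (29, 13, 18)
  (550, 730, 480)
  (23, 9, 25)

3

(146,96,110): 96²+110² = 21316 = 146² → right
(100,114,111): 100²+111² = 22321 > 12996 = 114² → acute
(7,4,9): 4²+7² = 65 < 81 = 9² → obtuse
(29,13,18): 13²+18² = 493 < 841 = 29² → obtuse
(550,730,480): 480²+550² = 532900 = 730² → right
(23,9,25): 9²+23² = 610 < 625 = 25² → obtuse
3 of the 6 are obtuse.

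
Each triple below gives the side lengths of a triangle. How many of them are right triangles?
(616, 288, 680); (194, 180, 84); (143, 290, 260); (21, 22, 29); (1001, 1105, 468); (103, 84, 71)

2

(616,288,680): 288²+616² = 462400 = 680² → right
(194,180,84): 84²+180² = 39456 > 37636 = 194² → acute
(143,290,260): 143²+260² = 88049 > 84100 = 290² → acute
(21,22,29): 21²+22² = 925 > 841 = 29² → acute
(1001,1105,468): 468²+1001² = 1221025 = 1105² → right
(103,84,71): 71²+84² = 12097 > 10609 = 103² → acute
2 of the 6 are right.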